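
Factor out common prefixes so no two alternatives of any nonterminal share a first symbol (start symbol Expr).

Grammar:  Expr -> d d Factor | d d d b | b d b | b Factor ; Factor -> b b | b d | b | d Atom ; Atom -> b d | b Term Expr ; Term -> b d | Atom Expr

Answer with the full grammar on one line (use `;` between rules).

Expr has alternatives sharing prefix 'd d': factor to Expr → d d Expr1 with Expr1 → Factor | d b.
Expr has alternatives sharing prefix 'b': factor to Expr → b Expr2 with Expr2 → d b | Factor.
Factor has alternatives sharing prefix 'b': factor to Factor → b Factor1 with Factor1 → b | d | ε.
Atom has alternatives sharing prefix 'b': factor to Atom → b Atom1 with Atom1 → d | Term Expr.

Expr -> d d Expr1 | b Expr2; Factor -> d Atom | b Factor1; Atom -> b Atom1; Term -> b d | Atom Expr; Expr1 -> Factor | d b; Expr2 -> d b | Factor; Factor1 -> b | d | ε; Atom1 -> d | Term Expr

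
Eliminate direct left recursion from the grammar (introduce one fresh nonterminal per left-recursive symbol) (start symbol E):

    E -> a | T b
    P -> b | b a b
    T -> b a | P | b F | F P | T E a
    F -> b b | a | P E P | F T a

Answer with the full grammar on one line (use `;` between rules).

Directly left-recursive nonterminals: T, F.
For T: α = {E a}, β = {b a, P, b F, F P}. Rewrite as T → β T' and T' → α T' | ε.
For F: α = {T a}, β = {b b, a, P E P}. Rewrite as F → β F' and F' → α F' | ε.

E -> a | T b; P -> b | b a b; T -> b a T' | P T' | b F T' | F P T'; F -> b b F' | a F' | P E P F'; T' -> E a T' | epsilon; F' -> T a F' | epsilon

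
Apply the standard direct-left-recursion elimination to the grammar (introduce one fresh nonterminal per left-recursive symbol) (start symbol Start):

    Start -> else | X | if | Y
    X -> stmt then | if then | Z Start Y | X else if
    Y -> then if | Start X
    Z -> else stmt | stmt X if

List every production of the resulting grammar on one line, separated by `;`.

Directly left-recursive nonterminal: X.
For X: α = {else if}, β = {stmt then, if then, Z Start Y}. Rewrite as X → β X1 and X1 → α X1 | ε.

Start -> else | X | if | Y; X -> stmt then X1 | if then X1 | Z Start Y X1; Y -> then if | Start X; Z -> else stmt | stmt X if; X1 -> else if X1 | ε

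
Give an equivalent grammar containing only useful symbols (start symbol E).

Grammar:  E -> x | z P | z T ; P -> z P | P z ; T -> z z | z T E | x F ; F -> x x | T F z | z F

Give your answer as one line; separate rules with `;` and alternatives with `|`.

Generating nonterminals: {E, F, T}.
Reachable from E after that: {E, F, T}.
Removed useless symbols: {P} and every production mentioning them.

E -> x | z T; T -> z z | z T E | x F; F -> x x | T F z | z F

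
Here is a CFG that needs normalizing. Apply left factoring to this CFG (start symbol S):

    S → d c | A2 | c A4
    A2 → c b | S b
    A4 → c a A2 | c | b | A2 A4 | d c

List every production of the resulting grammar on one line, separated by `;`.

A4 has alternatives sharing prefix 'c': factor to A4 → c A4' with A4' → a A2 | ε.

S → d c | A2 | c A4; A2 → c b | S b; A4 → b | A2 A4 | d c | c A4'; A4' → a A2 | ε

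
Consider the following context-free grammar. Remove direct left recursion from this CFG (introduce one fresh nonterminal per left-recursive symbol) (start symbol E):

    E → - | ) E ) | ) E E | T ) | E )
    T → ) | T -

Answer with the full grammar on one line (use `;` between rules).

E → - E' | ) E ) E' | ) E E E' | T ) E'; T → ) T'; E' → ) E' | ε; T' → - T' | ε

Left recursion appears on E, T.
For E: α = {)}, β = {-, ) E ), ) E E, T )}. Rewrite as E → β E' and E' → α E' | ε.
For T: α = {-}, β = {)}. Rewrite as T → β T' and T' → α T' | ε.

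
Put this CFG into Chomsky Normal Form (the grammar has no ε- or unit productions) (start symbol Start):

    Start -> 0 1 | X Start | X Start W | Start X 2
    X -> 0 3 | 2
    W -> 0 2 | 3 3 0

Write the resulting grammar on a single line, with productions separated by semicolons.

Start -> X1 X2 | X Start | X Y1 | Start Y2; X -> X1 X4 | 2; W -> X1 X3 | X4 Y3; X1 -> 0; X2 -> 1; X3 -> 2; X4 -> 3; Y1 -> Start W; Y2 -> X X3; Y3 -> X4 X1

Introduce a nonterminal for each terminal appearing in a rule of length ≥ 2: X1 → 0, X2 → 1, X3 → 2, X4 → 3.
Binarize each right-hand side of length ≥ 3 by chaining fresh nonterminals (Y1, Y2, …): affected rules were Start → X Start W; Start → Start X X3; W → X4 X4 X1.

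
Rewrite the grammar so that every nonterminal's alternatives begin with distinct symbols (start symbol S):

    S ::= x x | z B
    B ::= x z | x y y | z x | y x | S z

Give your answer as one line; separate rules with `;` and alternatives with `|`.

B has alternatives sharing prefix 'x': factor to B → x B' with B' → z | y y.

S ::= x x | z B; B ::= z x | y x | S z | x B'; B' ::= z | y y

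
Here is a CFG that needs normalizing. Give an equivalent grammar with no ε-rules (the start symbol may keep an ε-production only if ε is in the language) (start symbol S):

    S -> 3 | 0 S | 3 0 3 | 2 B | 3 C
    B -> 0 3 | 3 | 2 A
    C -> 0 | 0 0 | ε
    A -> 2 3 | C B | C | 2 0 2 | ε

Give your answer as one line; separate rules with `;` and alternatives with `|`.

S -> 3 | 0 S | 3 0 3 | 2 B | 3 C; B -> 0 3 | 3 | 2 A | 2; C -> 0 | 0 0; A -> 2 3 | C B | B | C | 2 0 2

Nullable set = {A, C}.
ε ∉ L(G), so no ε-production is kept.
Expand every rule over subsets of its nullable positions: B → 2 A gives 2 A | 2. A → C B gives C B | B.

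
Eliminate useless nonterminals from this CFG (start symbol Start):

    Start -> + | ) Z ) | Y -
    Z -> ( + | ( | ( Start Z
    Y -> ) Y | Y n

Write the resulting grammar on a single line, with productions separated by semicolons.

Generating nonterminals: {Start, Z}.
Reachable from Start after that: {Start, Z}.
Removed useless symbols: {Y} and every production mentioning them.

Start -> + | ) Z ); Z -> ( + | ( | ( Start Z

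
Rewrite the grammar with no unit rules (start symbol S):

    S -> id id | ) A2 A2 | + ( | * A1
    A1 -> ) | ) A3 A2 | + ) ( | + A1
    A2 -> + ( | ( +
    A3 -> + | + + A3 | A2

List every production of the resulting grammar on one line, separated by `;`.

Unit pairs: A3 ⇒* {A2}.
For every A with A ⇒* B via unit rules, add B's non-unit alternatives to A; then delete every rule of the form X → Y.

S -> id id | ) A2 A2 | + ( | * A1; A1 -> ) | ) A3 A2 | + ) ( | + A1; A2 -> + ( | ( +; A3 -> + ( | ( + | + | + + A3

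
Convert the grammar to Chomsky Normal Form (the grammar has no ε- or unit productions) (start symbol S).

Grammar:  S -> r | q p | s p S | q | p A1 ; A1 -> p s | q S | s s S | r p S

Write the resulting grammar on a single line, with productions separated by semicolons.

S -> r | X1 X2 | X3 Y1 | q | X2 A1; A1 -> X2 X3 | X1 S | X3 Y2 | X4 Y3; X1 -> q; X2 -> p; X3 -> s; X4 -> r; Y1 -> X2 S; Y2 -> X3 S; Y3 -> X2 S

Introduce a nonterminal for each terminal appearing in a rule of length ≥ 2: X1 → q, X2 → p, X3 → s, X4 → r.
Binarize each right-hand side of length ≥ 3 by chaining fresh nonterminals (Y1, Y2, …): affected rules were S → X3 X2 S; A1 → X3 X3 S; A1 → X4 X2 S.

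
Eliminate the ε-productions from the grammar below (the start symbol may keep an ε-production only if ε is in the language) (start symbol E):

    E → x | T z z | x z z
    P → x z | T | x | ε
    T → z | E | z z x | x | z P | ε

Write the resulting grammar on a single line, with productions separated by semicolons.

E → x | T z z | z z | x z z; P → x z | T | x; T → z | E | z z x | x | z P

Nullable set = {P, T}.
ε ∉ L(G), so no ε-production is kept.
Expand every rule over subsets of its nullable positions: E → T z z gives T z z | z z.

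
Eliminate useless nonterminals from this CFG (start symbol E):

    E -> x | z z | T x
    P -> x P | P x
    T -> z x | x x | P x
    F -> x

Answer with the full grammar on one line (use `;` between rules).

Generating nonterminals: {E, F, T}.
Reachable from E after that: {E, T}.
Removed useless symbols: {F, P} and every production mentioning them.

E -> x | z z | T x; T -> z x | x x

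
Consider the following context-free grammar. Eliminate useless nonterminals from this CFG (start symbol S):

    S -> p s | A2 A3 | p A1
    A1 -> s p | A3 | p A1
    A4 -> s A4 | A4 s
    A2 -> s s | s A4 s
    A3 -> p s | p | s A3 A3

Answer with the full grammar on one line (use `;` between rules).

S -> p s | A2 A3 | p A1; A1 -> s p | A3 | p A1; A2 -> s s; A3 -> p s | p | s A3 A3

Generating nonterminals: {A1, A2, A3, S}.
Reachable from S after that: {A1, A2, A3, S}.
Removed useless symbols: {A4} and every production mentioning them.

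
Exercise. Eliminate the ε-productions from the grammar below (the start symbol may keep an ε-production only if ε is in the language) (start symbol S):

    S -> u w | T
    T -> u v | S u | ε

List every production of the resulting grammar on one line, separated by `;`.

S -> u w | T | ε; T -> u v | S u | u

Nullable set = {S, T}.
ε ∈ L(G) since S is nullable, so keep S → ε.
Expand every rule over subsets of its nullable positions: T → S u gives S u | u.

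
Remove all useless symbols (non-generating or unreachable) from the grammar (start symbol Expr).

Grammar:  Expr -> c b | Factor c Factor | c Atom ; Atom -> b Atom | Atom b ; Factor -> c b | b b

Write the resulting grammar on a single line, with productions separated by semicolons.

Generating nonterminals: {Expr, Factor}.
Reachable from Expr after that: {Expr, Factor}.
Removed useless symbols: {Atom} and every production mentioning them.

Expr -> c b | Factor c Factor; Factor -> c b | b b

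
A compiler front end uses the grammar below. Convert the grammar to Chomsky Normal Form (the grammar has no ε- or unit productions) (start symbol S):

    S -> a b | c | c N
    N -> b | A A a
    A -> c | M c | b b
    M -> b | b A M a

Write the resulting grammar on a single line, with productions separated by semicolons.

S -> X1 X2 | c | X3 N; N -> b | A Y1; A -> c | M X3 | X2 X2; M -> b | X2 Y2; X1 -> a; X2 -> b; X3 -> c; Y1 -> A X1; Y2 -> A Y3; Y3 -> M X1

Introduce a nonterminal for each terminal appearing in a rule of length ≥ 2: X1 → a, X2 → b, X3 → c.
Binarize each right-hand side of length ≥ 3 by chaining fresh nonterminals (Y1, Y2, …): affected rules were N → A A X1; M → X2 A M X1.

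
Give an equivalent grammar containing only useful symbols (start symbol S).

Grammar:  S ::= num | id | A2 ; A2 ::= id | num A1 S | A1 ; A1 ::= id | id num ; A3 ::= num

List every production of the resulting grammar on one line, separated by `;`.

Generating nonterminals: {A1, A2, A3, S}.
Reachable from S after that: {A1, A2, S}.
Removed useless symbols: {A3} and every production mentioning them.

S ::= num | id | A2; A2 ::= id | num A1 S | A1; A1 ::= id | id num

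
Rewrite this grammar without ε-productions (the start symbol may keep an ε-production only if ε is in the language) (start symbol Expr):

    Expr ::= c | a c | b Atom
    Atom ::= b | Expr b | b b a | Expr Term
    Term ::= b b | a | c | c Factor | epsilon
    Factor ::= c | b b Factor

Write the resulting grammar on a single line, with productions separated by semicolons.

Nullable set = {Term}.
ε ∉ L(G), so no ε-production is kept.
Expand every rule over subsets of its nullable positions: Atom → Expr Term gives Expr Term | Expr.

Expr ::= c | a c | b Atom; Atom ::= b | Expr b | b b a | Expr Term | Expr; Term ::= b b | a | c | c Factor; Factor ::= c | b b Factor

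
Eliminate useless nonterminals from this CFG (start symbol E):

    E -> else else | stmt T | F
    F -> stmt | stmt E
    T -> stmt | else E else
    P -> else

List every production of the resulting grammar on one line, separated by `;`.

E -> else else | stmt T | F; F -> stmt | stmt E; T -> stmt | else E else

Generating nonterminals: {E, F, P, T}.
Reachable from E after that: {E, F, T}.
Removed useless symbols: {P} and every production mentioning them.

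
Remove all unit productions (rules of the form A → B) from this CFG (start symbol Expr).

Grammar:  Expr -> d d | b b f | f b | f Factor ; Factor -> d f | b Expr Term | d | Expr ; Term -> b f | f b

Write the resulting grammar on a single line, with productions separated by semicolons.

Unit pairs: Factor ⇒* {Expr}.
Replace each nonterminal's rules with the union of the non-unit rules of every nonterminal it unit-derives.

Expr -> d d | b b f | f b | f Factor; Factor -> d f | b Expr Term | d | d d | b b f | f b | f Factor; Term -> b f | f b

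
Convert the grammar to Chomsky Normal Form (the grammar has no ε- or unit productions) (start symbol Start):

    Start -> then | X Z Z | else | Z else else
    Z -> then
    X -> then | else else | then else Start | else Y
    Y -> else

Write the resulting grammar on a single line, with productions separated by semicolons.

Start -> then | X Y1 | else | Z Y2; Z -> then; X -> then | X1 X1 | X2 Y3 | X1 Y; Y -> else; X1 -> else; X2 -> then; Y1 -> Z Z; Y2 -> X1 X1; Y3 -> X1 Start

Introduce a nonterminal for each terminal appearing in a rule of length ≥ 2: X1 → else, X2 → then.
Binarize each right-hand side of length ≥ 3 by chaining fresh nonterminals (Y1, Y2, …): affected rules were Start → X Z Z; Start → Z X1 X1; X → X2 X1 Start.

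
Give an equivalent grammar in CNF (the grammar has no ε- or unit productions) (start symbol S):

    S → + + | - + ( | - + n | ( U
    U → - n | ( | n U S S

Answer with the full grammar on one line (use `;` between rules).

Introduce a nonterminal for each terminal appearing in a rule of length ≥ 2: X1 → +, X2 → -, X3 → (, X4 → n.
Binarize each right-hand side of length ≥ 3 by chaining fresh nonterminals (Y1, Y2, …): affected rules were S → X2 X1 X3; S → X2 X1 X4; U → X4 U S S.

S → X1 X1 | X2 Y1 | X2 Y2 | X3 U; U → X2 X4 | ( | X4 Y3; X1 → +; X2 → -; X3 → (; X4 → n; Y1 → X1 X3; Y2 → X1 X4; Y3 → U Y4; Y4 → S S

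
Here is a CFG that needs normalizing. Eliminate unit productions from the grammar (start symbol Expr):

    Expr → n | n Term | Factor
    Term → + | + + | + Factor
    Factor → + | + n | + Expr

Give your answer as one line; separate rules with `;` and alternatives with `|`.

Expr → + | + n | + Expr | n | n Term; Term → + | + + | + Factor; Factor → + | + n | + Expr

Unit pairs: Expr ⇒* {Factor}.
Replace each nonterminal's rules with the union of the non-unit rules of every nonterminal it unit-derives.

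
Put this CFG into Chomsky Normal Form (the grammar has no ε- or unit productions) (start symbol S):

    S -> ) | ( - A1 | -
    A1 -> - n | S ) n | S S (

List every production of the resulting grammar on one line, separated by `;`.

S -> ) | X1 Y1 | -; A1 -> X2 X3 | S Y2 | S Y3; X1 -> (; X2 -> -; X3 -> n; X4 -> ); Y1 -> X2 A1; Y2 -> X4 X3; Y3 -> S X1

Introduce a nonterminal for each terminal appearing in a rule of length ≥ 2: X1 → (, X2 → -, X3 → n, X4 → ).
Binarize each right-hand side of length ≥ 3 by chaining fresh nonterminals (Y1, Y2, …): affected rules were S → X1 X2 A1; A1 → S X4 X3; A1 → S S X1.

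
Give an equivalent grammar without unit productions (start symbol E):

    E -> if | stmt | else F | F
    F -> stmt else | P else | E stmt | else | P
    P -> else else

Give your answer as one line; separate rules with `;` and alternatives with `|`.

Unit pairs: E ⇒* {F, P}; F ⇒* {P}.
For every A with A ⇒* B via unit rules, add B's non-unit alternatives to A; then delete every rule of the form X → Y.

E -> if | stmt | else F | stmt else | P else | E stmt | else | else else; F -> stmt else | P else | E stmt | else | else else; P -> else else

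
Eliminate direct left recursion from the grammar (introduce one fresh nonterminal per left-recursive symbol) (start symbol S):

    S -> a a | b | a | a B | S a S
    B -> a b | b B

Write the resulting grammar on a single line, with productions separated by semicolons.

S -> a a S' | b S' | a S' | a B S'; B -> a b | b B; S' -> a S S' | epsilon

Left recursion appears on S.
For S: α = {a S}, β = {a a, b, a, a B}. Rewrite as S → β S' and S' → α S' | ε.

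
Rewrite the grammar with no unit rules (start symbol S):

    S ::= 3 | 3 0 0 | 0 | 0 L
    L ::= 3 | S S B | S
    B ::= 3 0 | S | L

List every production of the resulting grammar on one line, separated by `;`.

Unit pairs: B ⇒* {L, S}; L ⇒* {S}.
For each unit pair (A, B), copy every non-unit production of B to A, then drop all unit productions.

S ::= 3 | 3 0 0 | 0 | 0 L; L ::= 3 | S S B | 3 0 0 | 0 | 0 L; B ::= 3 | S S B | 3 0 | 3 0 0 | 0 | 0 L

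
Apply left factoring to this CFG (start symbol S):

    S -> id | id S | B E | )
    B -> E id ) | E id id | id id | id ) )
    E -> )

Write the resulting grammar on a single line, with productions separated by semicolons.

S has alternatives sharing prefix 'id': factor to S → id S' with S' → ε | S.
B has alternatives sharing prefix 'E id': factor to B → E id B' with B' → ) | id.
B has alternatives sharing prefix 'id': factor to B → id B'' with B'' → id | ) ).

S -> B E | ) | id S'; B -> E id B' | id B''; E -> ); S' -> eps | S; B' -> ) | id; B'' -> id | ) )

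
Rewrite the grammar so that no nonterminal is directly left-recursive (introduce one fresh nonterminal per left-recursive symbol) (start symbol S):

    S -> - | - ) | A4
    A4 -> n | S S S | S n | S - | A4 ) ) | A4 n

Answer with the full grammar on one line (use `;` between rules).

Left recursion appears on A4.
For A4: α = {) ), n}, β = {n, S S S, S n, S -}. Rewrite as A4 → β A4' and A4' → α A4' | ε.

S -> - | - ) | A4; A4 -> n A4' | S S S A4' | S n A4' | S - A4'; A4' -> ) ) A4' | n A4' | ε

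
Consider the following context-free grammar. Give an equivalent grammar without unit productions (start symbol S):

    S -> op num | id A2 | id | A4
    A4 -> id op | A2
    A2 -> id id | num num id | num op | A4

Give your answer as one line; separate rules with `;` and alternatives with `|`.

Unit pairs: A2 ⇒* {A4}; A4 ⇒* {A2}; S ⇒* {A2, A4}.
For each unit pair (A, B), copy every non-unit production of B to A, then drop all unit productions.

S -> id op | id id | num num id | num op | op num | id A2 | id; A4 -> id op | id id | num num id | num op; A2 -> id op | id id | num num id | num op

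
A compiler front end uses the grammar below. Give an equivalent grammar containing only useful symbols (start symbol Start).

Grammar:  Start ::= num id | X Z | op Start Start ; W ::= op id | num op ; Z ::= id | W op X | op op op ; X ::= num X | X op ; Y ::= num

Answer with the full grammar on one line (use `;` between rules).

Generating nonterminals: {Start, W, Y, Z}.
Reachable from Start after that: {Start}.
Removed useless symbols: {W, X, Y, Z} and every production mentioning them.

Start ::= num id | op Start Start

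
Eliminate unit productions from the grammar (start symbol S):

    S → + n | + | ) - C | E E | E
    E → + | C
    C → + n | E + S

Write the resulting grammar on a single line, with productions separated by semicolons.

Unit pairs: E ⇒* {C}; S ⇒* {C, E}.
For each unit pair (A, B), copy every non-unit production of B to A, then drop all unit productions.

S → + | + n | E + S | ) - C | E E; E → + | + n | E + S; C → + n | E + S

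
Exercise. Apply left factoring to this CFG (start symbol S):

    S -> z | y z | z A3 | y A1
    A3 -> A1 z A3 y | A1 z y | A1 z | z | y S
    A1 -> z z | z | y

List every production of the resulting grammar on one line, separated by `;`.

S -> z S' | y S''; A3 -> z | y S | A1 z A3'; A1 -> y | z A1'; S' -> eps | A3; S'' -> z | A1; A3' -> A3 y | y | eps; A1' -> z | eps

S has alternatives sharing prefix 'z': factor to S → z S' with S' → ε | A3.
S has alternatives sharing prefix 'y': factor to S → y S'' with S'' → z | A1.
A3 has alternatives sharing prefix 'A1 z': factor to A3 → A1 z A3' with A3' → A3 y | y | ε.
A1 has alternatives sharing prefix 'z': factor to A1 → z A1' with A1' → z | ε.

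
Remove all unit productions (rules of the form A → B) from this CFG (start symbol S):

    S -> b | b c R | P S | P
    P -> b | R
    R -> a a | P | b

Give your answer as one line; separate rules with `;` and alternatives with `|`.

S -> b | b c R | P S | a a; P -> b | a a; R -> b | a a

Unit pairs: P ⇒* {R}; R ⇒* {P}; S ⇒* {P, R}.
For every A with A ⇒* B via unit rules, add B's non-unit alternatives to A; then delete every rule of the form X → Y.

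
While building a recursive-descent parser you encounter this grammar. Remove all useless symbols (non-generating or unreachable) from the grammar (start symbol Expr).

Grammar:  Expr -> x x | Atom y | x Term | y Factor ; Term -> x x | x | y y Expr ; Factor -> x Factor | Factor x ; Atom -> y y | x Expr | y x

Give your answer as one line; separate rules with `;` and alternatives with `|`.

Generating nonterminals: {Atom, Expr, Term}.
Reachable from Expr after that: {Atom, Expr, Term}.
Removed useless symbols: {Factor} and every production mentioning them.

Expr -> x x | Atom y | x Term; Term -> x x | x | y y Expr; Atom -> y y | x Expr | y x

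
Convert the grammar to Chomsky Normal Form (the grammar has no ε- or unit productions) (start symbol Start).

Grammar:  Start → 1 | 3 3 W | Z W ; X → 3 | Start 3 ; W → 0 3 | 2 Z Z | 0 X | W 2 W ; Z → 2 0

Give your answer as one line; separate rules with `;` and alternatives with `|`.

Start → 1 | X1 Y1 | Z W; X → 3 | Start X1; W → X2 X1 | X3 Y2 | X2 X | W Y3; Z → X3 X2; X1 → 3; X2 → 0; X3 → 2; Y1 → X1 W; Y2 → Z Z; Y3 → X3 W

Introduce a nonterminal for each terminal appearing in a rule of length ≥ 2: X1 → 3, X2 → 0, X3 → 2.
Binarize each right-hand side of length ≥ 3 by chaining fresh nonterminals (Y1, Y2, …): affected rules were Start → X1 X1 W; W → X3 Z Z; W → W X3 W.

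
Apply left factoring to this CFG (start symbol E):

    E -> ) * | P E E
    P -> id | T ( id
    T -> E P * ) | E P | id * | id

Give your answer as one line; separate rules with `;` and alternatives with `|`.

T has alternatives sharing prefix 'E P': factor to T → E P T' with T' → * ) | ε.
T has alternatives sharing prefix 'id': factor to T → id T'' with T'' → * | ε.

E -> ) * | P E E; P -> id | T ( id; T -> E P T' | id T''; T' -> * ) | ε; T'' -> * | ε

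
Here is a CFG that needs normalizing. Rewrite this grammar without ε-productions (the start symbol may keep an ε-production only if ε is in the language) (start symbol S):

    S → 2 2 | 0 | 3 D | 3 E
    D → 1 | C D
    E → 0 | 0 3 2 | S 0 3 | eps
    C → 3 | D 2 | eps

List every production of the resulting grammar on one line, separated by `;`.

S → 2 2 | 0 | 3 D | 3 E | 3; D → 1 | C D; E → 0 | 0 3 2 | S 0 3; C → 3 | D 2

Nullable set = {C, E}.
ε ∉ L(G), so no ε-production is kept.
Expand every rule over subsets of its nullable positions: S → 3 E gives 3 E | 3.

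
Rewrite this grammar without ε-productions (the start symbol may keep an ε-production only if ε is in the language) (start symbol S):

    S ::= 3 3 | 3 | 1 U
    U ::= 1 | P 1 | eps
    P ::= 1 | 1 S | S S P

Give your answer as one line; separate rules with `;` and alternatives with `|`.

Nullable set = {U}.
ε ∉ L(G), so no ε-production is kept.
Add the nullable-subset variants: S → 1 U gives 1 U | 1.

S ::= 3 3 | 3 | 1 U | 1; U ::= 1 | P 1; P ::= 1 | 1 S | S S P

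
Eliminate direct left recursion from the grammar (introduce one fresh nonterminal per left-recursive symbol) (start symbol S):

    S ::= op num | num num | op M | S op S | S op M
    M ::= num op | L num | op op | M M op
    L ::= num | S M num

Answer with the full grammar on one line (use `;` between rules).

Directly left-recursive nonterminals: S, M.
For S: α = {op S, op M}, β = {op num, num num, op M}. Rewrite as S → β S' and S' → α S' | ε.
For M: α = {M op}, β = {num op, L num, op op}. Rewrite as M → β M' and M' → α M' | ε.

S ::= op num S' | num num S' | op M S'; M ::= num op M' | L num M' | op op M'; L ::= num | S M num; S' ::= op S S' | op M S' | ε; M' ::= M op M' | ε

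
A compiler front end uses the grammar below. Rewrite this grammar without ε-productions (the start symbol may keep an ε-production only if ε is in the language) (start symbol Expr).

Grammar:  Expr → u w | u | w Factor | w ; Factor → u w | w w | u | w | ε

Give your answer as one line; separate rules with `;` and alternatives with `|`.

Expr → u w | u | w Factor | w; Factor → u w | w w | u | w

The nullable symbols are {Factor}.
ε ∉ L(G), so no ε-production is kept.
Add the nullable-subset variants: Expr → w Factor gives w Factor | w.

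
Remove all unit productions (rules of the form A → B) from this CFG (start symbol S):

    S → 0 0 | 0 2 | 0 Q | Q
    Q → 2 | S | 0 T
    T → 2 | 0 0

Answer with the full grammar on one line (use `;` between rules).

Unit pairs: Q ⇒* {S}; S ⇒* {Q}.
For each unit pair (A, B), copy every non-unit production of B to A, then drop all unit productions.

S → 0 0 | 0 2 | 0 Q | 2 | 0 T; Q → 0 0 | 0 2 | 0 Q | 2 | 0 T; T → 2 | 0 0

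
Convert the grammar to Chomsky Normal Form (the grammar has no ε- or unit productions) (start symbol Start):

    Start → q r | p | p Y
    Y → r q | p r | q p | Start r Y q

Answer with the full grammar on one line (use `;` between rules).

Introduce a nonterminal for each terminal appearing in a rule of length ≥ 2: X1 → q, X2 → r, X3 → p.
Binarize each right-hand side of length ≥ 3 by chaining fresh nonterminals (Y1, Y2, …): affected rules were Y → Start X2 Y X1.

Start → X1 X2 | p | X3 Y; Y → X2 X1 | X3 X2 | X1 X3 | Start Y1; X1 → q; X2 → r; X3 → p; Y1 → X2 Y2; Y2 → Y X1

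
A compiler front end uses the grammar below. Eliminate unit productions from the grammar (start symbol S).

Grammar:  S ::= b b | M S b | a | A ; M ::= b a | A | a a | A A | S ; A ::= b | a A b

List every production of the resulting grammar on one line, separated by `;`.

S ::= b b | M S b | a | b | a A b; M ::= b | a A b | b b | M S b | a | b a | a a | A A; A ::= b | a A b

Unit pairs: M ⇒* {A, S}; S ⇒* {A}.
For each unit pair (A, B), copy every non-unit production of B to A, then drop all unit productions.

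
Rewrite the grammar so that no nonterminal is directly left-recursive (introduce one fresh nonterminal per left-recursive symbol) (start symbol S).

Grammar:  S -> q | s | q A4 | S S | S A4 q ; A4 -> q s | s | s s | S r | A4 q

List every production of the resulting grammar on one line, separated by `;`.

S -> q S' | s S' | q A4 S'; A4 -> q s A4' | s A4' | s s A4' | S r A4'; S' -> S S' | A4 q S' | ε; A4' -> q A4' | ε

S, A4 are directly left-recursive.
For S: α = {S, A4 q}, β = {q, s, q A4}. Rewrite as S → β S' and S' → α S' | ε.
For A4: α = {q}, β = {q s, s, s s, S r}. Rewrite as A4 → β A4' and A4' → α A4' | ε.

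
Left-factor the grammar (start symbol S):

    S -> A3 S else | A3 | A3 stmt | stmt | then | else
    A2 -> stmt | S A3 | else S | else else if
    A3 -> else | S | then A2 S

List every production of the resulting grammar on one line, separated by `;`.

S -> stmt | then | else | A3 S'; A2 -> stmt | S A3 | else A2'; A3 -> else | S | then A2 S; S' -> S else | ε | stmt; A2' -> S | else if

S has alternatives sharing prefix 'A3': factor to S → A3 S' with S' → S else | ε | stmt.
A2 has alternatives sharing prefix 'else': factor to A2 → else A2' with A2' → S | else if.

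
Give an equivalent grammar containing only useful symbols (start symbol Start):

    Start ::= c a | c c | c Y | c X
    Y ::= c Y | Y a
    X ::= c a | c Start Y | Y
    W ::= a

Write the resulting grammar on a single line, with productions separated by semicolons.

Start ::= c a | c c | c X; X ::= c a

Generating nonterminals: {Start, W, X}.
Reachable from Start after that: {Start, X}.
Removed useless symbols: {W, Y} and every production mentioning them.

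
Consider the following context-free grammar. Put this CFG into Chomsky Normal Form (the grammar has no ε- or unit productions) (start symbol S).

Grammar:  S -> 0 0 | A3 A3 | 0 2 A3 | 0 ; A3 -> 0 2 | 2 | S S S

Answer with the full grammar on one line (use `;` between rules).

Introduce a nonterminal for each terminal appearing in a rule of length ≥ 2: X1 → 0, X2 → 2.
Binarize each right-hand side of length ≥ 3 by chaining fresh nonterminals (Y1, Y2, …): affected rules were S → X1 X2 A3; A3 → S S S.

S -> X1 X1 | A3 A3 | X1 Y1 | 0; A3 -> X1 X2 | 2 | S Y2; X1 -> 0; X2 -> 2; Y1 -> X2 A3; Y2 -> S S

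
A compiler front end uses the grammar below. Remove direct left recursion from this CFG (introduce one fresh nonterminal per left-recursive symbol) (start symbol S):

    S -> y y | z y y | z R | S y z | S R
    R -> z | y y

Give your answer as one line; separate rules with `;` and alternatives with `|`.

Left recursion appears on S.
For S: α = {y z, R}, β = {y y, z y y, z R}. Rewrite as S → β S' and S' → α S' | ε.

S -> y y S' | z y y S' | z R S'; R -> z | y y; S' -> y z S' | R S' | ε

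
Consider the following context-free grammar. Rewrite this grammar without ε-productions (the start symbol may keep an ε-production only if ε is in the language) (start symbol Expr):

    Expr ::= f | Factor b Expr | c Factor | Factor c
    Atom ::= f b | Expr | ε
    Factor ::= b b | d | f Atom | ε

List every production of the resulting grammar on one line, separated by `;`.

Expr ::= f | Factor b Expr | b Expr | c Factor | c | Factor c; Atom ::= f b | Expr; Factor ::= b b | d | f Atom | f

The nullable symbols are {Atom, Factor}.
ε ∉ L(G), so no ε-production is kept.
For each production, add variants omitting each subset of nullable occurrences: Expr → Factor b Expr gives Factor b Expr | b Expr. Expr → c Factor gives c Factor | c. Factor → f Atom gives f Atom | f.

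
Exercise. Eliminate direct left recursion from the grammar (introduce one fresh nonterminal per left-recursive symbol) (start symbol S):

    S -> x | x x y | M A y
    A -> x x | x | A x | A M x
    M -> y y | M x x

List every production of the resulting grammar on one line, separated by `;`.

Left recursion appears on A, M.
For A: α = {x, M x}, β = {x x, x}. Rewrite as A → β A' and A' → α A' | ε.
For M: α = {x x}, β = {y y}. Rewrite as M → β M' and M' → α M' | ε.

S -> x | x x y | M A y; A -> x x A' | x A'; M -> y y M'; A' -> x A' | M x A' | ε; M' -> x x M' | ε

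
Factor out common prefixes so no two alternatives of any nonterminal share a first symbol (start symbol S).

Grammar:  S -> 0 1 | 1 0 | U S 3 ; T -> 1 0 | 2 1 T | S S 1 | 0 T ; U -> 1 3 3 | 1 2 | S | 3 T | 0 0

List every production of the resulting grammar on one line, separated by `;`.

U has alternatives sharing prefix '1': factor to U → 1 U' with U' → 3 3 | 2.

S -> 0 1 | 1 0 | U S 3; T -> 1 0 | 2 1 T | S S 1 | 0 T; U -> S | 3 T | 0 0 | 1 U'; U' -> 3 3 | 2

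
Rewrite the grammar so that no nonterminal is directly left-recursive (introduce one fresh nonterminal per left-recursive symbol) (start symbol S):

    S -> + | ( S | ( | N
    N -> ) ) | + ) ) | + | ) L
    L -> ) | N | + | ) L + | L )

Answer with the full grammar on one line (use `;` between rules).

S -> + | ( S | ( | N; N -> ) ) | + ) ) | + | ) L; L -> ) L' | N L' | + L' | ) L + L'; L' -> ) L' | ε

Directly left-recursive nonterminal: L.
For L: α = {)}, β = {), N, +, ) L +}. Rewrite as L → β L' and L' → α L' | ε.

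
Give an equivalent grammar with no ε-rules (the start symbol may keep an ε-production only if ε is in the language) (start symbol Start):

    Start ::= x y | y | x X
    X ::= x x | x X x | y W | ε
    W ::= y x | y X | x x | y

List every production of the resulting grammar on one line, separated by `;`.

Start ::= x y | y | x X | x; X ::= x x | x X x | y W; W ::= y x | y X | y | x x

Nullable nonterminals: {X}.
ε ∉ L(G), so no ε-production is kept.
Add the nullable-subset variants: Start → x X gives x X | x. W → y X gives y X | y.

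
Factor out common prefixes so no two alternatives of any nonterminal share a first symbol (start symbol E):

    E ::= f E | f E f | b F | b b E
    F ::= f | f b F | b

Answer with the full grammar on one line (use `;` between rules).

E has alternatives sharing prefix 'f E': factor to E → f E E' with E' → ε | f.
E has alternatives sharing prefix 'b': factor to E → b E'' with E'' → F | b E.
F has alternatives sharing prefix 'f': factor to F → f F' with F' → ε | b F.

E ::= f E E' | b E''; F ::= b | f F'; E' ::= ε | f; E'' ::= F | b E; F' ::= ε | b F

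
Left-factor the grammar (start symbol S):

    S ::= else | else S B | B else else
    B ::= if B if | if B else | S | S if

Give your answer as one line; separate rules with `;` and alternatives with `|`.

S ::= B else else | else S'; B ::= if B B' | S B''; S' ::= ε | S B; B' ::= if | else; B'' ::= ε | if

S has alternatives sharing prefix 'else': factor to S → else S' with S' → ε | S B.
B has alternatives sharing prefix 'if B': factor to B → if B B' with B' → if | else.
B has alternatives sharing prefix 'S': factor to B → S B'' with B'' → ε | if.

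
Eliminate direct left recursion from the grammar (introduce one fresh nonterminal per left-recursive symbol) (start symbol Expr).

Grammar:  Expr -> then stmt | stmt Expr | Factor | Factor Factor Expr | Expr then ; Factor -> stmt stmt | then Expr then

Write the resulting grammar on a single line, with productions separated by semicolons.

Expr is directly left-recursive.
For Expr: α = {then}, β = {then stmt, stmt Expr, Factor, Factor Factor Expr}. Rewrite as Expr → β Expr1 and Expr1 → α Expr1 | ε.

Expr -> then stmt Expr1 | stmt Expr Expr1 | Factor Expr1 | Factor Factor Expr Expr1; Factor -> stmt stmt | then Expr then; Expr1 -> then Expr1 | ε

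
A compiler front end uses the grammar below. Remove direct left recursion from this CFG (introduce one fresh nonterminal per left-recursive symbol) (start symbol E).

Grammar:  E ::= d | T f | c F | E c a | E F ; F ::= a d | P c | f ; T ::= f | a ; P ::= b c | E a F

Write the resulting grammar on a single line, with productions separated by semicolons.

Directly left-recursive nonterminal: E.
For E: α = {c a, F}, β = {d, T f, c F}. Rewrite as E → β E' and E' → α E' | ε.

E ::= d E' | T f E' | c F E'; F ::= a d | P c | f; T ::= f | a; P ::= b c | E a F; E' ::= c a E' | F E' | ε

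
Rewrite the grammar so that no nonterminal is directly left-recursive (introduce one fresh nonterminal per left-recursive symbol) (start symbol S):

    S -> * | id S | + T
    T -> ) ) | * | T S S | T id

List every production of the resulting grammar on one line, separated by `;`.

S -> * | id S | + T; T -> ) ) T' | * T'; T' -> S S T' | id T' | eps

T is directly left-recursive.
For T: α = {S S, id}, β = {) ), *}. Rewrite as T → β T' and T' → α T' | ε.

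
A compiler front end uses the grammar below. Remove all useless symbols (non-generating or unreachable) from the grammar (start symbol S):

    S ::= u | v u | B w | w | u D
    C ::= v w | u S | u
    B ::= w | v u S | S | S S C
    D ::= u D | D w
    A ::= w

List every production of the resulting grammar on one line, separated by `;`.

Generating nonterminals: {A, B, C, S}.
Reachable from S after that: {B, C, S}.
Removed useless symbols: {A, D} and every production mentioning them.

S ::= u | v u | B w | w; C ::= v w | u S | u; B ::= w | v u S | S | S S C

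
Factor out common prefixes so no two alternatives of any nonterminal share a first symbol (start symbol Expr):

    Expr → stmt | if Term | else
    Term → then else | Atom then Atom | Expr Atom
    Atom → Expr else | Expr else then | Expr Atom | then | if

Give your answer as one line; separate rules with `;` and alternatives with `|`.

Atom has alternatives sharing prefix 'Expr': factor to Atom → Expr Atom1 with Atom1 → else | else then | Atom.
Atom1 has alternatives sharing prefix 'else': factor to Atom1 → else Atom11 with Atom11 → ε | then.

Expr → stmt | if Term | else; Term → then else | Atom then Atom | Expr Atom; Atom → then | if | Expr Atom1; Atom1 → Atom | else Atom11; Atom11 → ε | then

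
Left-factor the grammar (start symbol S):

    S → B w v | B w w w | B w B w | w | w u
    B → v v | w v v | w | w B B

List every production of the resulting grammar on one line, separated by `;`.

S → B w S' | w S''; B → v v | w B'; S' → v | w w | B w; S'' → ε | u; B' → v v | ε | B B

S has alternatives sharing prefix 'B w': factor to S → B w S' with S' → v | w w | B w.
S has alternatives sharing prefix 'w': factor to S → w S'' with S'' → ε | u.
B has alternatives sharing prefix 'w': factor to B → w B' with B' → v v | ε | B B.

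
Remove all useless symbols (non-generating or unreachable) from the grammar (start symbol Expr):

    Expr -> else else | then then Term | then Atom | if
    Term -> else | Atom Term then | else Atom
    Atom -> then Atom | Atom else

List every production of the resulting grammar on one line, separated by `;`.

Generating nonterminals: {Expr, Term}.
Reachable from Expr after that: {Expr, Term}.
Removed useless symbols: {Atom} and every production mentioning them.

Expr -> else else | then then Term | if; Term -> else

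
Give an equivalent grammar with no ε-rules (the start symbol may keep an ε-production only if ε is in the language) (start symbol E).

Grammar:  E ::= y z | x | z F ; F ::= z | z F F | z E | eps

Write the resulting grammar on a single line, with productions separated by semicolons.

Nullable set = {F}.
ε ∉ L(G), so no ε-production is kept.
For each production, add variants omitting each subset of nullable occurrences: E → z F gives z F | z. F → z F F gives z F F | z F.

E ::= y z | x | z F | z; F ::= z | z F F | z F | z E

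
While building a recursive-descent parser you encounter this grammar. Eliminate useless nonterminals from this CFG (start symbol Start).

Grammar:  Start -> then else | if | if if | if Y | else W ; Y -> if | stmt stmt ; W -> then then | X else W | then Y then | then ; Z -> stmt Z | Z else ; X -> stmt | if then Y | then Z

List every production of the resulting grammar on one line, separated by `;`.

Generating nonterminals: {Start, W, X, Y}.
Reachable from Start after that: {Start, W, X, Y}.
Removed useless symbols: {Z} and every production mentioning them.

Start -> then else | if | if if | if Y | else W; Y -> if | stmt stmt; W -> then then | X else W | then Y then | then; X -> stmt | if then Y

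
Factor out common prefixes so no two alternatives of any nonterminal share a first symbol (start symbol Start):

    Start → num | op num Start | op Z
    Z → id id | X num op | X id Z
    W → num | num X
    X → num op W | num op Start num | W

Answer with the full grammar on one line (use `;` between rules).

Start has alternatives sharing prefix 'op': factor to Start → op Start1 with Start1 → num Start | Z.
Z has alternatives sharing prefix 'X': factor to Z → X Z1 with Z1 → num op | id Z.
W has alternatives sharing prefix 'num': factor to W → num W1 with W1 → ε | X.
X has alternatives sharing prefix 'num op': factor to X → num op X1 with X1 → W | Start num.

Start → num | op Start1; Z → id id | X Z1; W → num W1; X → W | num op X1; Start1 → num Start | Z; Z1 → num op | id Z; W1 → eps | X; X1 → W | Start num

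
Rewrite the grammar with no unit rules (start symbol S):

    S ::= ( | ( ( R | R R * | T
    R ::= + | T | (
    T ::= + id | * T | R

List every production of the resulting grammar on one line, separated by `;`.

Unit pairs: R ⇒* {T}; S ⇒* {R, T}; T ⇒* {R}.
For every A with A ⇒* B via unit rules, add B's non-unit alternatives to A; then delete every rule of the form X → Y.

S ::= ( | ( ( R | R R * | + | + id | * T; R ::= + | ( | + id | * T; T ::= + | ( | + id | * T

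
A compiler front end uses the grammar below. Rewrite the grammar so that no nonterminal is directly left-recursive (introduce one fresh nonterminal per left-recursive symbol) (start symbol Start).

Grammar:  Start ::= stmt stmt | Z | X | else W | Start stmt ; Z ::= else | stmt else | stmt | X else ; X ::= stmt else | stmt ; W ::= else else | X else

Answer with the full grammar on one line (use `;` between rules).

Start ::= stmt stmt Start1 | Z Start1 | X Start1 | else W Start1; Z ::= else | stmt else | stmt | X else; X ::= stmt else | stmt; W ::= else else | X else; Start1 ::= stmt Start1 | eps

Left recursion appears on Start.
For Start: α = {stmt}, β = {stmt stmt, Z, X, else W}. Rewrite as Start → β Start1 and Start1 → α Start1 | ε.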